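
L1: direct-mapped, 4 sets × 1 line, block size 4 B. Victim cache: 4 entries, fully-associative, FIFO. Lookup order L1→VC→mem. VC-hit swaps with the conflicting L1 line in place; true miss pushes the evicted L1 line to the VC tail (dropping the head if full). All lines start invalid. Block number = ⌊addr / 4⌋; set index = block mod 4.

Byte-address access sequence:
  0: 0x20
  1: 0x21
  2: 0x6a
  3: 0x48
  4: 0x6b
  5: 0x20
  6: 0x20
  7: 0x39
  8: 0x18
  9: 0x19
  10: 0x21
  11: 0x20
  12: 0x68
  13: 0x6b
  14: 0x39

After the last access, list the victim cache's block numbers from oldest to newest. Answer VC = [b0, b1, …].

  [0] addr=0x20 blk=8 s=0: MISS | VC []
  [1] addr=0x21 blk=8 s=0: L1-HIT | VC []
  [2] addr=0x6a blk=26 s=2: MISS | VC []
  [3] addr=0x48 blk=18 s=2: MISS | VC [26]
  [4] addr=0x6b blk=26 s=2: VC-HIT | VC [18]
  [5] addr=0x20 blk=8 s=0: L1-HIT | VC [18]
  [6] addr=0x20 blk=8 s=0: L1-HIT | VC [18]
  [7] addr=0x39 blk=14 s=2: MISS | VC [18, 26]
  [8] addr=0x18 blk=6 s=2: MISS | VC [18, 26, 14]
  [9] addr=0x19 blk=6 s=2: L1-HIT | VC [18, 26, 14]
  [10] addr=0x21 blk=8 s=0: L1-HIT | VC [18, 26, 14]
  [11] addr=0x20 blk=8 s=0: L1-HIT | VC [18, 26, 14]
  [12] addr=0x68 blk=26 s=2: VC-HIT | VC [18, 6, 14]
  [13] addr=0x6b blk=26 s=2: L1-HIT | VC [18, 6, 14]
  [14] addr=0x39 blk=14 s=2: VC-HIT | VC [18, 6, 26]

VC = [18, 6, 26]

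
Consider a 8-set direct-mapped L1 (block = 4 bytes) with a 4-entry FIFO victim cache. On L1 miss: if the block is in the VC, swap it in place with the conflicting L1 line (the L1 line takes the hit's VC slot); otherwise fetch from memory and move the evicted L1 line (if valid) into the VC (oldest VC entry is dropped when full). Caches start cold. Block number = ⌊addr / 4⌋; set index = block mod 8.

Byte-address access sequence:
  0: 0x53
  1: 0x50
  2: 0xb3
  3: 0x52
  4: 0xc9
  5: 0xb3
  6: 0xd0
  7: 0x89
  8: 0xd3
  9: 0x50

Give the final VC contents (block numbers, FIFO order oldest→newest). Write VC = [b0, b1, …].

  [0] addr=0x53 blk=20 s=4: MISS | VC []
  [1] addr=0x50 blk=20 s=4: L1-HIT | VC []
  [2] addr=0xb3 blk=44 s=4: MISS | VC [20]
  [3] addr=0x52 blk=20 s=4: VC-HIT | VC [44]
  [4] addr=0xc9 blk=50 s=2: MISS | VC [44]
  [5] addr=0xb3 blk=44 s=4: VC-HIT | VC [20]
  [6] addr=0xd0 blk=52 s=4: MISS | VC [20, 44]
  [7] addr=0x89 blk=34 s=2: MISS | VC [20, 44, 50]
  [8] addr=0xd3 blk=52 s=4: L1-HIT | VC [20, 44, 50]
  [9] addr=0x50 blk=20 s=4: VC-HIT | VC [52, 44, 50]

VC = [52, 44, 50]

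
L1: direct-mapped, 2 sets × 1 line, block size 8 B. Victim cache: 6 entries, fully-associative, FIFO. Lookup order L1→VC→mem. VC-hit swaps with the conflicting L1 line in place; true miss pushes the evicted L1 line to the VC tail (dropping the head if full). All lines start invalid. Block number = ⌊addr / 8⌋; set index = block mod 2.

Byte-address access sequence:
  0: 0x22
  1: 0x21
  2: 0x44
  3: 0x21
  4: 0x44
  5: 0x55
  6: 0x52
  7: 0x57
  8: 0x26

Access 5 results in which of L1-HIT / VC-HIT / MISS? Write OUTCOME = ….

#0 0x22→b4/s0 MISS; vc=[]
#1 0x21→b4/s0 L1-HIT; vc=[]
#2 0x44→b8/s0 MISS; vc=[4]
#3 0x21→b4/s0 VC-HIT; vc=[8]
#4 0x44→b8/s0 VC-HIT; vc=[4]
#5 0x55→b10/s0 MISS; vc=[4,8]
#6 0x52→b10/s0 L1-HIT; vc=[4,8]
#7 0x57→b10/s0 L1-HIT; vc=[4,8]
#8 0x26→b4/s0 VC-HIT; vc=[10,8]

OUTCOME = MISS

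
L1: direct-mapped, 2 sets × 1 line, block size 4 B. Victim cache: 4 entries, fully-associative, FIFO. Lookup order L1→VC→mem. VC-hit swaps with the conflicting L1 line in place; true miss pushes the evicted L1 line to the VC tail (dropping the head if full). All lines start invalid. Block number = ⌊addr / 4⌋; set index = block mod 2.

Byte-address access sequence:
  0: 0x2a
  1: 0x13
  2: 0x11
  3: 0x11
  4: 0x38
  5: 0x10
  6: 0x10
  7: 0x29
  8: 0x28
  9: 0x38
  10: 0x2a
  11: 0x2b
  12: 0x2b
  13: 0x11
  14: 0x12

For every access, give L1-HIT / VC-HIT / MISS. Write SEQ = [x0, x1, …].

SEQ = [MISS, MISS, L1-HIT, L1-HIT, MISS, VC-HIT, L1-HIT, VC-HIT, L1-HIT, VC-HIT, VC-HIT, L1-HIT, L1-HIT, VC-HIT, L1-HIT]

#0 0x2a→b10/s0 MISS; vc=[]
#1 0x13→b4/s0 MISS; vc=[10]
#2 0x11→b4/s0 L1-HIT; vc=[10]
#3 0x11→b4/s0 L1-HIT; vc=[10]
#4 0x38→b14/s0 MISS; vc=[10,4]
#5 0x10→b4/s0 VC-HIT; vc=[10,14]
#6 0x10→b4/s0 L1-HIT; vc=[10,14]
#7 0x29→b10/s0 VC-HIT; vc=[4,14]
#8 0x28→b10/s0 L1-HIT; vc=[4,14]
#9 0x38→b14/s0 VC-HIT; vc=[4,10]
#10 0x2a→b10/s0 VC-HIT; vc=[4,14]
#11 0x2b→b10/s0 L1-HIT; vc=[4,14]
#12 0x2b→b10/s0 L1-HIT; vc=[4,14]
#13 0x11→b4/s0 VC-HIT; vc=[10,14]
#14 0x12→b4/s0 L1-HIT; vc=[10,14]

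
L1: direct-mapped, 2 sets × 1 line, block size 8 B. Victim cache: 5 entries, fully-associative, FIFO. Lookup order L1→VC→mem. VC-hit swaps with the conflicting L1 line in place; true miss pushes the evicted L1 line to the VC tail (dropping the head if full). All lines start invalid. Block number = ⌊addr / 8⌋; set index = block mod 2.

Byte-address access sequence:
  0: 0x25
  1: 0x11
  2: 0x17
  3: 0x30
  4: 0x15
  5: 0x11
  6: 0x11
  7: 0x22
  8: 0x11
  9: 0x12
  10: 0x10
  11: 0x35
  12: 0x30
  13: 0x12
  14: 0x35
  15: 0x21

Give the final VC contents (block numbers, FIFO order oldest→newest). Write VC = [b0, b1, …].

#0 0x25→b4/s0 MISS; vc=[]
#1 0x11→b2/s0 MISS; vc=[4]
#2 0x17→b2/s0 L1-HIT; vc=[4]
#3 0x30→b6/s0 MISS; vc=[4,2]
#4 0x15→b2/s0 VC-HIT; vc=[4,6]
#5 0x11→b2/s0 L1-HIT; vc=[4,6]
#6 0x11→b2/s0 L1-HIT; vc=[4,6]
#7 0x22→b4/s0 VC-HIT; vc=[2,6]
#8 0x11→b2/s0 VC-HIT; vc=[4,6]
#9 0x12→b2/s0 L1-HIT; vc=[4,6]
#10 0x10→b2/s0 L1-HIT; vc=[4,6]
#11 0x35→b6/s0 VC-HIT; vc=[4,2]
#12 0x30→b6/s0 L1-HIT; vc=[4,2]
#13 0x12→b2/s0 VC-HIT; vc=[4,6]
#14 0x35→b6/s0 VC-HIT; vc=[4,2]
#15 0x21→b4/s0 VC-HIT; vc=[6,2]

VC = [6, 2]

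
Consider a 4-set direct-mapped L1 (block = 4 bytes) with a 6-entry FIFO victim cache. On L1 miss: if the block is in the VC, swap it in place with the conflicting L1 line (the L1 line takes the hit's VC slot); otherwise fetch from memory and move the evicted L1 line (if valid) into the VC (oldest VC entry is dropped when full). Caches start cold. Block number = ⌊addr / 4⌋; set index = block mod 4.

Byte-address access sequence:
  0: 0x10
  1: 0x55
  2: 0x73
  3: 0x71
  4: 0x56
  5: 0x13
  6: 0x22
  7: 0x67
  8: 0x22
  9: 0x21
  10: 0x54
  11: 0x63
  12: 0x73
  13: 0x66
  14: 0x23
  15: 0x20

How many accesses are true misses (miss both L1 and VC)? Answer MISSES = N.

MISSES = 6

#0 0x10→b4/s0 MISS; vc=[]
#1 0x55→b21/s1 MISS; vc=[]
#2 0x73→b28/s0 MISS; vc=[4]
#3 0x71→b28/s0 L1-HIT; vc=[4]
#4 0x56→b21/s1 L1-HIT; vc=[4]
#5 0x13→b4/s0 VC-HIT; vc=[28]
#6 0x22→b8/s0 MISS; vc=[28,4]
#7 0x67→b25/s1 MISS; vc=[28,4,21]
#8 0x22→b8/s0 L1-HIT; vc=[28,4,21]
#9 0x21→b8/s0 L1-HIT; vc=[28,4,21]
#10 0x54→b21/s1 VC-HIT; vc=[28,4,25]
#11 0x63→b24/s0 MISS; vc=[28,4,25,8]
#12 0x73→b28/s0 VC-HIT; vc=[24,4,25,8]
#13 0x66→b25/s1 VC-HIT; vc=[24,4,21,8]
#14 0x23→b8/s0 VC-HIT; vc=[24,4,21,28]
#15 0x20→b8/s0 L1-HIT; vc=[24,4,21,28]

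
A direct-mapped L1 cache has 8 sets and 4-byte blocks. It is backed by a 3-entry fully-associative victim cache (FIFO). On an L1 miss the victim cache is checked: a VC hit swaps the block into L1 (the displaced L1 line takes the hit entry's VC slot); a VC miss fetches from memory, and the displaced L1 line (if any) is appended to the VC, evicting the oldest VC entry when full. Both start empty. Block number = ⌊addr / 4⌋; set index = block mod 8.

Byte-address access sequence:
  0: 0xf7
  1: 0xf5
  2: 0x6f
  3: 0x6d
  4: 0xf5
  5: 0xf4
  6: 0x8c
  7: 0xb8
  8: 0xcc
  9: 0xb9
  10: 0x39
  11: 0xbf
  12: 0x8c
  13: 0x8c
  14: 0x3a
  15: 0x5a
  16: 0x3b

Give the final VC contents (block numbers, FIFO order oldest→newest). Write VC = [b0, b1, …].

VC = [51, 46, 22]

0: 0xf7 (blk 61, set 5) → MISS  vc=[]
1: 0xf5 (blk 61, set 5) → L1-HIT  vc=[]
2: 0x6f (blk 27, set 3) → MISS  vc=[]
3: 0x6d (blk 27, set 3) → L1-HIT  vc=[]
4: 0xf5 (blk 61, set 5) → L1-HIT  vc=[]
5: 0xf4 (blk 61, set 5) → L1-HIT  vc=[]
6: 0x8c (blk 35, set 3) → MISS  vc=[27]
7: 0xb8 (blk 46, set 6) → MISS  vc=[27]
8: 0xcc (blk 51, set 3) → MISS  vc=[27, 35]
9: 0xb9 (blk 46, set 6) → L1-HIT  vc=[27, 35]
10: 0x39 (blk 14, set 6) → MISS  vc=[27, 35, 46]
11: 0xbf (blk 47, set 7) → MISS  vc=[27, 35, 46]
12: 0x8c (blk 35, set 3) → VC-HIT  vc=[27, 51, 46]
13: 0x8c (blk 35, set 3) → L1-HIT  vc=[27, 51, 46]
14: 0x3a (blk 14, set 6) → L1-HIT  vc=[27, 51, 46]
15: 0x5a (blk 22, set 6) → MISS  vc=[51, 46, 14]
16: 0x3b (blk 14, set 6) → VC-HIT  vc=[51, 46, 22]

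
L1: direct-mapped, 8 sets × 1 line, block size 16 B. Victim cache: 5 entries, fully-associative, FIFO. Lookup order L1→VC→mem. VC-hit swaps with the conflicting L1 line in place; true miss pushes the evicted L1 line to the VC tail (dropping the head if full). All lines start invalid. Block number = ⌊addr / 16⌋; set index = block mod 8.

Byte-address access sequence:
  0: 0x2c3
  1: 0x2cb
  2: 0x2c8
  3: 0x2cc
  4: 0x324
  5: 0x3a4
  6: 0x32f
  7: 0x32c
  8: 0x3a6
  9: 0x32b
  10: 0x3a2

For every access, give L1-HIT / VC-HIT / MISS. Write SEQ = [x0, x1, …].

0: 0x2c3 (blk 44, set 4) → MISS  vc=[]
1: 0x2cb (blk 44, set 4) → L1-HIT  vc=[]
2: 0x2c8 (blk 44, set 4) → L1-HIT  vc=[]
3: 0x2cc (blk 44, set 4) → L1-HIT  vc=[]
4: 0x324 (blk 50, set 2) → MISS  vc=[]
5: 0x3a4 (blk 58, set 2) → MISS  vc=[50]
6: 0x32f (blk 50, set 2) → VC-HIT  vc=[58]
7: 0x32c (blk 50, set 2) → L1-HIT  vc=[58]
8: 0x3a6 (blk 58, set 2) → VC-HIT  vc=[50]
9: 0x32b (blk 50, set 2) → VC-HIT  vc=[58]
10: 0x3a2 (blk 58, set 2) → VC-HIT  vc=[50]

SEQ = [MISS, L1-HIT, L1-HIT, L1-HIT, MISS, MISS, VC-HIT, L1-HIT, VC-HIT, VC-HIT, VC-HIT]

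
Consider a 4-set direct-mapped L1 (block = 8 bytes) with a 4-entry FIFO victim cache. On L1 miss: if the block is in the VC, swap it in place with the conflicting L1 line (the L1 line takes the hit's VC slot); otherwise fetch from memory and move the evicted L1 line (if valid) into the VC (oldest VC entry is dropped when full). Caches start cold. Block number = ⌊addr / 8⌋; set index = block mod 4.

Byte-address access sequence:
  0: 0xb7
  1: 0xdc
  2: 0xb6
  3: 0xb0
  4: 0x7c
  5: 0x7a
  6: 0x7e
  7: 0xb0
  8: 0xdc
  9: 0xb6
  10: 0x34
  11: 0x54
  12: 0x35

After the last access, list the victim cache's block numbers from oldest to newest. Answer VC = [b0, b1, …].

VC = [15, 22, 10]

  [0] addr=0xb7 blk=22 s=2: MISS | VC []
  [1] addr=0xdc blk=27 s=3: MISS | VC []
  [2] addr=0xb6 blk=22 s=2: L1-HIT | VC []
  [3] addr=0xb0 blk=22 s=2: L1-HIT | VC []
  [4] addr=0x7c blk=15 s=3: MISS | VC [27]
  [5] addr=0x7a blk=15 s=3: L1-HIT | VC [27]
  [6] addr=0x7e blk=15 s=3: L1-HIT | VC [27]
  [7] addr=0xb0 blk=22 s=2: L1-HIT | VC [27]
  [8] addr=0xdc blk=27 s=3: VC-HIT | VC [15]
  [9] addr=0xb6 blk=22 s=2: L1-HIT | VC [15]
  [10] addr=0x34 blk=6 s=2: MISS | VC [15, 22]
  [11] addr=0x54 blk=10 s=2: MISS | VC [15, 22, 6]
  [12] addr=0x35 blk=6 s=2: VC-HIT | VC [15, 22, 10]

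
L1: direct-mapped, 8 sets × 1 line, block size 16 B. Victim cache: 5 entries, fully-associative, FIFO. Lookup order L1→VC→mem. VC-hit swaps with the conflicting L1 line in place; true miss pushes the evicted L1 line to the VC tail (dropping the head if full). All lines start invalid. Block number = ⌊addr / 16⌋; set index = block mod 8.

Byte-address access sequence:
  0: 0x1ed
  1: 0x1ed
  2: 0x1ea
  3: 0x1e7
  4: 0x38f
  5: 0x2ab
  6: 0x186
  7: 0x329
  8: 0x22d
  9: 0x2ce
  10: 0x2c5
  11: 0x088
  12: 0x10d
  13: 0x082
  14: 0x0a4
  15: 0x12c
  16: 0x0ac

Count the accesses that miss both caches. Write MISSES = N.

MISSES = 11

  [0] addr=0x1ed blk=30 s=6: MISS | VC []
  [1] addr=0x1ed blk=30 s=6: L1-HIT | VC []
  [2] addr=0x1ea blk=30 s=6: L1-HIT | VC []
  [3] addr=0x1e7 blk=30 s=6: L1-HIT | VC []
  [4] addr=0x38f blk=56 s=0: MISS | VC []
  [5] addr=0x2ab blk=42 s=2: MISS | VC []
  [6] addr=0x186 blk=24 s=0: MISS | VC [56]
  [7] addr=0x329 blk=50 s=2: MISS | VC [56, 42]
  [8] addr=0x22d blk=34 s=2: MISS | VC [56, 42, 50]
  [9] addr=0x2ce blk=44 s=4: MISS | VC [56, 42, 50]
  [10] addr=0x2c5 blk=44 s=4: L1-HIT | VC [56, 42, 50]
  [11] addr=0x88 blk=8 s=0: MISS | VC [56, 42, 50, 24]
  [12] addr=0x10d blk=16 s=0: MISS | VC [56, 42, 50, 24, 8]
  [13] addr=0x82 blk=8 s=0: VC-HIT | VC [56, 42, 50, 24, 16]
  [14] addr=0xa4 blk=10 s=2: MISS | VC [42, 50, 24, 16, 34]
  [15] addr=0x12c blk=18 s=2: MISS | VC [50, 24, 16, 34, 10]
  [16] addr=0xac blk=10 s=2: VC-HIT | VC [50, 24, 16, 34, 18]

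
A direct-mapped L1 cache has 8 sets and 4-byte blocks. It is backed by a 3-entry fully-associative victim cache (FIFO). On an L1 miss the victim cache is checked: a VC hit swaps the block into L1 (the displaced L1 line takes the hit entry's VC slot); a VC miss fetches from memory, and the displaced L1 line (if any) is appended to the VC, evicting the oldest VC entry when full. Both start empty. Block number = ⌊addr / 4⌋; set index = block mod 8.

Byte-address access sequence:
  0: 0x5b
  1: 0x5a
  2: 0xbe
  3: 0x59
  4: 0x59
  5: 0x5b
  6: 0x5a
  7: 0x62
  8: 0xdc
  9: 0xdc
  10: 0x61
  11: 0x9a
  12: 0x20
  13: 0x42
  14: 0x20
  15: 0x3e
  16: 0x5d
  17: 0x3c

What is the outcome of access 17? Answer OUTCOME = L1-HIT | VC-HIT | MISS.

0: 0x5b (blk 22, set 6) → MISS  vc=[]
1: 0x5a (blk 22, set 6) → L1-HIT  vc=[]
2: 0xbe (blk 47, set 7) → MISS  vc=[]
3: 0x59 (blk 22, set 6) → L1-HIT  vc=[]
4: 0x59 (blk 22, set 6) → L1-HIT  vc=[]
5: 0x5b (blk 22, set 6) → L1-HIT  vc=[]
6: 0x5a (blk 22, set 6) → L1-HIT  vc=[]
7: 0x62 (blk 24, set 0) → MISS  vc=[]
8: 0xdc (blk 55, set 7) → MISS  vc=[47]
9: 0xdc (blk 55, set 7) → L1-HIT  vc=[47]
10: 0x61 (blk 24, set 0) → L1-HIT  vc=[47]
11: 0x9a (blk 38, set 6) → MISS  vc=[47, 22]
12: 0x20 (blk 8, set 0) → MISS  vc=[47, 22, 24]
13: 0x42 (blk 16, set 0) → MISS  vc=[22, 24, 8]
14: 0x20 (blk 8, set 0) → VC-HIT  vc=[22, 24, 16]
15: 0x3e (blk 15, set 7) → MISS  vc=[24, 16, 55]
16: 0x5d (blk 23, set 7) → MISS  vc=[16, 55, 15]
17: 0x3c (blk 15, set 7) → VC-HIT  vc=[16, 55, 23]

OUTCOME = VC-HIT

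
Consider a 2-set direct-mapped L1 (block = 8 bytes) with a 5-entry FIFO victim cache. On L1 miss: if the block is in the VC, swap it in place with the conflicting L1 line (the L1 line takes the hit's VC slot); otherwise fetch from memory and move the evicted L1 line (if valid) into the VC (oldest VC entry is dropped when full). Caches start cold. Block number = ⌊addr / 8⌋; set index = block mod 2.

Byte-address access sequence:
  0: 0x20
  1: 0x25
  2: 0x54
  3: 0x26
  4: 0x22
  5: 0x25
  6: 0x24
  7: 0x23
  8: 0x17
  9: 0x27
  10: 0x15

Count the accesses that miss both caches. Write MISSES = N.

  [0] addr=0x20 blk=4 s=0: MISS | VC []
  [1] addr=0x25 blk=4 s=0: L1-HIT | VC []
  [2] addr=0x54 blk=10 s=0: MISS | VC [4]
  [3] addr=0x26 blk=4 s=0: VC-HIT | VC [10]
  [4] addr=0x22 blk=4 s=0: L1-HIT | VC [10]
  [5] addr=0x25 blk=4 s=0: L1-HIT | VC [10]
  [6] addr=0x24 blk=4 s=0: L1-HIT | VC [10]
  [7] addr=0x23 blk=4 s=0: L1-HIT | VC [10]
  [8] addr=0x17 blk=2 s=0: MISS | VC [10, 4]
  [9] addr=0x27 blk=4 s=0: VC-HIT | VC [10, 2]
  [10] addr=0x15 blk=2 s=0: VC-HIT | VC [10, 4]

MISSES = 3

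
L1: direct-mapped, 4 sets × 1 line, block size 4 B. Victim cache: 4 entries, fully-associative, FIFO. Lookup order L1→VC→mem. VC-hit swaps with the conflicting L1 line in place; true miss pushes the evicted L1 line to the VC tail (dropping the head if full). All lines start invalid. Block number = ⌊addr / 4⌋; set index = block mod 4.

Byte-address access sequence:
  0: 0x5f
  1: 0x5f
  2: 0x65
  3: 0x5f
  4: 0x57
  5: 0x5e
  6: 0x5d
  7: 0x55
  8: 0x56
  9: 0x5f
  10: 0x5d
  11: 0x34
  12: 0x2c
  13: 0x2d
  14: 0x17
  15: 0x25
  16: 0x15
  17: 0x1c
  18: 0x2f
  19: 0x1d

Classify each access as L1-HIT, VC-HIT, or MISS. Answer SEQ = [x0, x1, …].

SEQ = [MISS, L1-HIT, MISS, L1-HIT, MISS, L1-HIT, L1-HIT, L1-HIT, L1-HIT, L1-HIT, L1-HIT, MISS, MISS, L1-HIT, MISS, MISS, VC-HIT, MISS, VC-HIT, VC-HIT]

  [0] addr=0x5f blk=23 s=3: MISS | VC []
  [1] addr=0x5f blk=23 s=3: L1-HIT | VC []
  [2] addr=0x65 blk=25 s=1: MISS | VC []
  [3] addr=0x5f blk=23 s=3: L1-HIT | VC []
  [4] addr=0x57 blk=21 s=1: MISS | VC [25]
  [5] addr=0x5e blk=23 s=3: L1-HIT | VC [25]
  [6] addr=0x5d blk=23 s=3: L1-HIT | VC [25]
  [7] addr=0x55 blk=21 s=1: L1-HIT | VC [25]
  [8] addr=0x56 blk=21 s=1: L1-HIT | VC [25]
  [9] addr=0x5f blk=23 s=3: L1-HIT | VC [25]
  [10] addr=0x5d blk=23 s=3: L1-HIT | VC [25]
  [11] addr=0x34 blk=13 s=1: MISS | VC [25, 21]
  [12] addr=0x2c blk=11 s=3: MISS | VC [25, 21, 23]
  [13] addr=0x2d blk=11 s=3: L1-HIT | VC [25, 21, 23]
  [14] addr=0x17 blk=5 s=1: MISS | VC [25, 21, 23, 13]
  [15] addr=0x25 blk=9 s=1: MISS | VC [21, 23, 13, 5]
  [16] addr=0x15 blk=5 s=1: VC-HIT | VC [21, 23, 13, 9]
  [17] addr=0x1c blk=7 s=3: MISS | VC [23, 13, 9, 11]
  [18] addr=0x2f blk=11 s=3: VC-HIT | VC [23, 13, 9, 7]
  [19] addr=0x1d blk=7 s=3: VC-HIT | VC [23, 13, 9, 11]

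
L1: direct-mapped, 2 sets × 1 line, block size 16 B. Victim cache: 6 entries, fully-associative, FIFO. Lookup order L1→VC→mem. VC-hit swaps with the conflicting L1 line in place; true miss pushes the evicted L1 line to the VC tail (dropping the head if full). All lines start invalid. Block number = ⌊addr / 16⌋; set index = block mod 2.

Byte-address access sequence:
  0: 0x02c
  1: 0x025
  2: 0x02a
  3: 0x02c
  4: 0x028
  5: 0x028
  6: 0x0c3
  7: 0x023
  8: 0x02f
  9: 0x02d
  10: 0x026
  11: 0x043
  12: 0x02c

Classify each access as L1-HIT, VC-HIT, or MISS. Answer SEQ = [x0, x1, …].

0: 0x2c (blk 2, set 0) → MISS  vc=[]
1: 0x25 (blk 2, set 0) → L1-HIT  vc=[]
2: 0x2a (blk 2, set 0) → L1-HIT  vc=[]
3: 0x2c (blk 2, set 0) → L1-HIT  vc=[]
4: 0x28 (blk 2, set 0) → L1-HIT  vc=[]
5: 0x28 (blk 2, set 0) → L1-HIT  vc=[]
6: 0xc3 (blk 12, set 0) → MISS  vc=[2]
7: 0x23 (blk 2, set 0) → VC-HIT  vc=[12]
8: 0x2f (blk 2, set 0) → L1-HIT  vc=[12]
9: 0x2d (blk 2, set 0) → L1-HIT  vc=[12]
10: 0x26 (blk 2, set 0) → L1-HIT  vc=[12]
11: 0x43 (blk 4, set 0) → MISS  vc=[12, 2]
12: 0x2c (blk 2, set 0) → VC-HIT  vc=[12, 4]

SEQ = [MISS, L1-HIT, L1-HIT, L1-HIT, L1-HIT, L1-HIT, MISS, VC-HIT, L1-HIT, L1-HIT, L1-HIT, MISS, VC-HIT]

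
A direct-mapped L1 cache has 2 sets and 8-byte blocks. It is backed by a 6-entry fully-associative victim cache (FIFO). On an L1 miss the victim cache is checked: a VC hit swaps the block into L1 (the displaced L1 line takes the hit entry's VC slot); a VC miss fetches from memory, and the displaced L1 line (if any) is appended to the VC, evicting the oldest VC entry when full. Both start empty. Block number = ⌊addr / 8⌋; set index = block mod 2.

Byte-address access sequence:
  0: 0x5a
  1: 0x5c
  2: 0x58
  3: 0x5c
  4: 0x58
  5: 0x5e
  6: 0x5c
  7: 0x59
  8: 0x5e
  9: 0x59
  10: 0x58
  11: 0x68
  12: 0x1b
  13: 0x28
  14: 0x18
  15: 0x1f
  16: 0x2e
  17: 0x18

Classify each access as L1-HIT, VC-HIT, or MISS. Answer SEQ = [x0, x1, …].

0: 0x5a (blk 11, set 1) → MISS  vc=[]
1: 0x5c (blk 11, set 1) → L1-HIT  vc=[]
2: 0x58 (blk 11, set 1) → L1-HIT  vc=[]
3: 0x5c (blk 11, set 1) → L1-HIT  vc=[]
4: 0x58 (blk 11, set 1) → L1-HIT  vc=[]
5: 0x5e (blk 11, set 1) → L1-HIT  vc=[]
6: 0x5c (blk 11, set 1) → L1-HIT  vc=[]
7: 0x59 (blk 11, set 1) → L1-HIT  vc=[]
8: 0x5e (blk 11, set 1) → L1-HIT  vc=[]
9: 0x59 (blk 11, set 1) → L1-HIT  vc=[]
10: 0x58 (blk 11, set 1) → L1-HIT  vc=[]
11: 0x68 (blk 13, set 1) → MISS  vc=[11]
12: 0x1b (blk 3, set 1) → MISS  vc=[11, 13]
13: 0x28 (blk 5, set 1) → MISS  vc=[11, 13, 3]
14: 0x18 (blk 3, set 1) → VC-HIT  vc=[11, 13, 5]
15: 0x1f (blk 3, set 1) → L1-HIT  vc=[11, 13, 5]
16: 0x2e (blk 5, set 1) → VC-HIT  vc=[11, 13, 3]
17: 0x18 (blk 3, set 1) → VC-HIT  vc=[11, 13, 5]

SEQ = [MISS, L1-HIT, L1-HIT, L1-HIT, L1-HIT, L1-HIT, L1-HIT, L1-HIT, L1-HIT, L1-HIT, L1-HIT, MISS, MISS, MISS, VC-HIT, L1-HIT, VC-HIT, VC-HIT]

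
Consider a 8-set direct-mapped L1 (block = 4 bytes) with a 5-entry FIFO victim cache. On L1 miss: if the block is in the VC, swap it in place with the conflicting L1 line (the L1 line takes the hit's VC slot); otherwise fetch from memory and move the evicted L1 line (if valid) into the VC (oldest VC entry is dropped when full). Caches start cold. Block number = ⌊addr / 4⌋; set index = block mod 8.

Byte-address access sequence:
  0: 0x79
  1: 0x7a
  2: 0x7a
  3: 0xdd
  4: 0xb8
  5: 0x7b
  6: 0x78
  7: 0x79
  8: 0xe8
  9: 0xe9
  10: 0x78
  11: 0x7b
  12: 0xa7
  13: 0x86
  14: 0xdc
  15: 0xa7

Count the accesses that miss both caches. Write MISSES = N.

MISSES = 6

#0 0x79→b30/s6 MISS; vc=[]
#1 0x7a→b30/s6 L1-HIT; vc=[]
#2 0x7a→b30/s6 L1-HIT; vc=[]
#3 0xdd→b55/s7 MISS; vc=[]
#4 0xb8→b46/s6 MISS; vc=[30]
#5 0x7b→b30/s6 VC-HIT; vc=[46]
#6 0x78→b30/s6 L1-HIT; vc=[46]
#7 0x79→b30/s6 L1-HIT; vc=[46]
#8 0xe8→b58/s2 MISS; vc=[46]
#9 0xe9→b58/s2 L1-HIT; vc=[46]
#10 0x78→b30/s6 L1-HIT; vc=[46]
#11 0x7b→b30/s6 L1-HIT; vc=[46]
#12 0xa7→b41/s1 MISS; vc=[46]
#13 0x86→b33/s1 MISS; vc=[46,41]
#14 0xdc→b55/s7 L1-HIT; vc=[46,41]
#15 0xa7→b41/s1 VC-HIT; vc=[46,33]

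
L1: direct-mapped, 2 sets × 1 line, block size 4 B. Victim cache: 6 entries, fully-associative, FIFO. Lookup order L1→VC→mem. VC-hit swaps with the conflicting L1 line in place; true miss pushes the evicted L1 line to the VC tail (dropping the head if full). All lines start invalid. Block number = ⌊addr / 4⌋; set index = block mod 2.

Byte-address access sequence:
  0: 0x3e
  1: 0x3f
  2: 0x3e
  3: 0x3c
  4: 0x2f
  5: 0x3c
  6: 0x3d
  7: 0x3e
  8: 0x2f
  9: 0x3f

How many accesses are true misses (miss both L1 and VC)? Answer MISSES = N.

MISSES = 2

  [0] addr=0x3e blk=15 s=1: MISS | VC []
  [1] addr=0x3f blk=15 s=1: L1-HIT | VC []
  [2] addr=0x3e blk=15 s=1: L1-HIT | VC []
  [3] addr=0x3c blk=15 s=1: L1-HIT | VC []
  [4] addr=0x2f blk=11 s=1: MISS | VC [15]
  [5] addr=0x3c blk=15 s=1: VC-HIT | VC [11]
  [6] addr=0x3d blk=15 s=1: L1-HIT | VC [11]
  [7] addr=0x3e blk=15 s=1: L1-HIT | VC [11]
  [8] addr=0x2f blk=11 s=1: VC-HIT | VC [15]
  [9] addr=0x3f blk=15 s=1: VC-HIT | VC [11]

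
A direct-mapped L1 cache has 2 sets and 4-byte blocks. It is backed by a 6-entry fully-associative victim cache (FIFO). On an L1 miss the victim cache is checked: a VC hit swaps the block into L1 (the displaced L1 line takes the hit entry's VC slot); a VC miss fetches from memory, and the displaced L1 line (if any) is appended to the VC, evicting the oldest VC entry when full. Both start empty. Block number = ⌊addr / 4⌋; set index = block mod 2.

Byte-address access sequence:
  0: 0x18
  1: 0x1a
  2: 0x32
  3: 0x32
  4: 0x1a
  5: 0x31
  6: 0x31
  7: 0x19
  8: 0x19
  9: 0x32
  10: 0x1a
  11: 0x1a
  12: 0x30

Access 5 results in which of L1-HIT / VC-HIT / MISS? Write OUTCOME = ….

  [0] addr=0x18 blk=6 s=0: MISS | VC []
  [1] addr=0x1a blk=6 s=0: L1-HIT | VC []
  [2] addr=0x32 blk=12 s=0: MISS | VC [6]
  [3] addr=0x32 blk=12 s=0: L1-HIT | VC [6]
  [4] addr=0x1a blk=6 s=0: VC-HIT | VC [12]
  [5] addr=0x31 blk=12 s=0: VC-HIT | VC [6]
  [6] addr=0x31 blk=12 s=0: L1-HIT | VC [6]
  [7] addr=0x19 blk=6 s=0: VC-HIT | VC [12]
  [8] addr=0x19 blk=6 s=0: L1-HIT | VC [12]
  [9] addr=0x32 blk=12 s=0: VC-HIT | VC [6]
  [10] addr=0x1a blk=6 s=0: VC-HIT | VC [12]
  [11] addr=0x1a blk=6 s=0: L1-HIT | VC [12]
  [12] addr=0x30 blk=12 s=0: VC-HIT | VC [6]

OUTCOME = VC-HIT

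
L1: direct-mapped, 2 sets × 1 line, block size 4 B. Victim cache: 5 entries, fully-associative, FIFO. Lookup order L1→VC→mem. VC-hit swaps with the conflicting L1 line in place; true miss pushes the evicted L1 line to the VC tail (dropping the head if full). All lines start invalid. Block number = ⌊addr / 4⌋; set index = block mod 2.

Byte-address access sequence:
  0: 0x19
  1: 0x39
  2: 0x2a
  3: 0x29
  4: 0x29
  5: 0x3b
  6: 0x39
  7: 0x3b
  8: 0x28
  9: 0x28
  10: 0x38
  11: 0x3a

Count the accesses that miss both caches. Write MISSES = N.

0: 0x19 (blk 6, set 0) → MISS  vc=[]
1: 0x39 (blk 14, set 0) → MISS  vc=[6]
2: 0x2a (blk 10, set 0) → MISS  vc=[6, 14]
3: 0x29 (blk 10, set 0) → L1-HIT  vc=[6, 14]
4: 0x29 (blk 10, set 0) → L1-HIT  vc=[6, 14]
5: 0x3b (blk 14, set 0) → VC-HIT  vc=[6, 10]
6: 0x39 (blk 14, set 0) → L1-HIT  vc=[6, 10]
7: 0x3b (blk 14, set 0) → L1-HIT  vc=[6, 10]
8: 0x28 (blk 10, set 0) → VC-HIT  vc=[6, 14]
9: 0x28 (blk 10, set 0) → L1-HIT  vc=[6, 14]
10: 0x38 (blk 14, set 0) → VC-HIT  vc=[6, 10]
11: 0x3a (blk 14, set 0) → L1-HIT  vc=[6, 10]

MISSES = 3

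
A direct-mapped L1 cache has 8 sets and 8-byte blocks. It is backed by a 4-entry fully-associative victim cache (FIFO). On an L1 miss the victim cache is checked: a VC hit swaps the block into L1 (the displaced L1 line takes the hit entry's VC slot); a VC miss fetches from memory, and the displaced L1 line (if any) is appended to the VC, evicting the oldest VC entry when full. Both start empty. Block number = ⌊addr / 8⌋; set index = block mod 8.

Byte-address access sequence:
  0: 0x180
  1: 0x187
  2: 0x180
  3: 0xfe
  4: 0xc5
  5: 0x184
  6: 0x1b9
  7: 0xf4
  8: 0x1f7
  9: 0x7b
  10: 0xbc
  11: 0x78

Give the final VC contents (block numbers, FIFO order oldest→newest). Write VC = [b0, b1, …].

VC = [31, 30, 55, 23]

0: 0x180 (blk 48, set 0) → MISS  vc=[]
1: 0x187 (blk 48, set 0) → L1-HIT  vc=[]
2: 0x180 (blk 48, set 0) → L1-HIT  vc=[]
3: 0xfe (blk 31, set 7) → MISS  vc=[]
4: 0xc5 (blk 24, set 0) → MISS  vc=[48]
5: 0x184 (blk 48, set 0) → VC-HIT  vc=[24]
6: 0x1b9 (blk 55, set 7) → MISS  vc=[24, 31]
7: 0xf4 (blk 30, set 6) → MISS  vc=[24, 31]
8: 0x1f7 (blk 62, set 6) → MISS  vc=[24, 31, 30]
9: 0x7b (blk 15, set 7) → MISS  vc=[24, 31, 30, 55]
10: 0xbc (blk 23, set 7) → MISS  vc=[31, 30, 55, 15]
11: 0x78 (blk 15, set 7) → VC-HIT  vc=[31, 30, 55, 23]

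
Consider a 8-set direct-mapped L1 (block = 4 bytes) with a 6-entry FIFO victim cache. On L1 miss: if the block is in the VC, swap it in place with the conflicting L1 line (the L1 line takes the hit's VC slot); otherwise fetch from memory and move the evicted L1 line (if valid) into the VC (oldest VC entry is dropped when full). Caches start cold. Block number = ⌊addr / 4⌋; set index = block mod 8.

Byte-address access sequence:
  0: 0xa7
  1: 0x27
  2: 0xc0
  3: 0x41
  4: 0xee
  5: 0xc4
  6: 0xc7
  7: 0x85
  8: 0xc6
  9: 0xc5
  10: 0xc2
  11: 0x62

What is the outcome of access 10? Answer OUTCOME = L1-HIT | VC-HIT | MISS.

OUTCOME = VC-HIT

0: 0xa7 (blk 41, set 1) → MISS  vc=[]
1: 0x27 (blk 9, set 1) → MISS  vc=[41]
2: 0xc0 (blk 48, set 0) → MISS  vc=[41]
3: 0x41 (blk 16, set 0) → MISS  vc=[41, 48]
4: 0xee (blk 59, set 3) → MISS  vc=[41, 48]
5: 0xc4 (blk 49, set 1) → MISS  vc=[41, 48, 9]
6: 0xc7 (blk 49, set 1) → L1-HIT  vc=[41, 48, 9]
7: 0x85 (blk 33, set 1) → MISS  vc=[41, 48, 9, 49]
8: 0xc6 (blk 49, set 1) → VC-HIT  vc=[41, 48, 9, 33]
9: 0xc5 (blk 49, set 1) → L1-HIT  vc=[41, 48, 9, 33]
10: 0xc2 (blk 48, set 0) → VC-HIT  vc=[41, 16, 9, 33]
11: 0x62 (blk 24, set 0) → MISS  vc=[41, 16, 9, 33, 48]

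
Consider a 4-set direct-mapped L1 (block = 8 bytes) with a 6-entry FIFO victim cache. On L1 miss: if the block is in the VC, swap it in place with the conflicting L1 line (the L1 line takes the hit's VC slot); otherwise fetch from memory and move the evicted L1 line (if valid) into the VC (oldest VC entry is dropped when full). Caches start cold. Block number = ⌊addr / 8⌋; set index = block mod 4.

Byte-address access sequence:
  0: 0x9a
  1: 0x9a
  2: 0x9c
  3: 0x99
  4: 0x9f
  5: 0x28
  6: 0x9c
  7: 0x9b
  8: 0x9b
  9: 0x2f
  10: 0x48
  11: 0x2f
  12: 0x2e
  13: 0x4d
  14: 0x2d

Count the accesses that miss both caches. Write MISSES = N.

MISSES = 3

  [0] addr=0x9a blk=19 s=3: MISS | VC []
  [1] addr=0x9a blk=19 s=3: L1-HIT | VC []
  [2] addr=0x9c blk=19 s=3: L1-HIT | VC []
  [3] addr=0x99 blk=19 s=3: L1-HIT | VC []
  [4] addr=0x9f blk=19 s=3: L1-HIT | VC []
  [5] addr=0x28 blk=5 s=1: MISS | VC []
  [6] addr=0x9c blk=19 s=3: L1-HIT | VC []
  [7] addr=0x9b blk=19 s=3: L1-HIT | VC []
  [8] addr=0x9b blk=19 s=3: L1-HIT | VC []
  [9] addr=0x2f blk=5 s=1: L1-HIT | VC []
  [10] addr=0x48 blk=9 s=1: MISS | VC [5]
  [11] addr=0x2f blk=5 s=1: VC-HIT | VC [9]
  [12] addr=0x2e blk=5 s=1: L1-HIT | VC [9]
  [13] addr=0x4d blk=9 s=1: VC-HIT | VC [5]
  [14] addr=0x2d blk=5 s=1: VC-HIT | VC [9]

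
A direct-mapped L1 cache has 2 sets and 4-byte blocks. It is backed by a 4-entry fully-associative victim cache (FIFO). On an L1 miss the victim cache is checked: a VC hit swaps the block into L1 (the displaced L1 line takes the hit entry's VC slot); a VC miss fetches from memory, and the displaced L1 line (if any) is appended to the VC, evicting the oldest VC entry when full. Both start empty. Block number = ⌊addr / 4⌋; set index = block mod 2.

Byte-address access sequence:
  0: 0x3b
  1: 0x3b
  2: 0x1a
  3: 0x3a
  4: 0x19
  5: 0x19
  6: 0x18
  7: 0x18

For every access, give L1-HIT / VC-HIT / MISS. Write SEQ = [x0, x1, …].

SEQ = [MISS, L1-HIT, MISS, VC-HIT, VC-HIT, L1-HIT, L1-HIT, L1-HIT]

  [0] addr=0x3b blk=14 s=0: MISS | VC []
  [1] addr=0x3b blk=14 s=0: L1-HIT | VC []
  [2] addr=0x1a blk=6 s=0: MISS | VC [14]
  [3] addr=0x3a blk=14 s=0: VC-HIT | VC [6]
  [4] addr=0x19 blk=6 s=0: VC-HIT | VC [14]
  [5] addr=0x19 blk=6 s=0: L1-HIT | VC [14]
  [6] addr=0x18 blk=6 s=0: L1-HIT | VC [14]
  [7] addr=0x18 blk=6 s=0: L1-HIT | VC [14]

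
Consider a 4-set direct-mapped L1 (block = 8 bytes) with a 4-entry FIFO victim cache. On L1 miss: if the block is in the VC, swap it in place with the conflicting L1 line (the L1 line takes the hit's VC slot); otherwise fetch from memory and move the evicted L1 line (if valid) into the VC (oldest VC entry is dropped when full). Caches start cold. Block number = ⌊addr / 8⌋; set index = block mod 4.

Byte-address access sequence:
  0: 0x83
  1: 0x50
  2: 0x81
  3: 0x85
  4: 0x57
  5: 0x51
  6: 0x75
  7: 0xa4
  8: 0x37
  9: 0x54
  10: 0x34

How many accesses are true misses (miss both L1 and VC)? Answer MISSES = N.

0: 0x83 (blk 16, set 0) → MISS  vc=[]
1: 0x50 (blk 10, set 2) → MISS  vc=[]
2: 0x81 (blk 16, set 0) → L1-HIT  vc=[]
3: 0x85 (blk 16, set 0) → L1-HIT  vc=[]
4: 0x57 (blk 10, set 2) → L1-HIT  vc=[]
5: 0x51 (blk 10, set 2) → L1-HIT  vc=[]
6: 0x75 (blk 14, set 2) → MISS  vc=[10]
7: 0xa4 (blk 20, set 0) → MISS  vc=[10, 16]
8: 0x37 (blk 6, set 2) → MISS  vc=[10, 16, 14]
9: 0x54 (blk 10, set 2) → VC-HIT  vc=[6, 16, 14]
10: 0x34 (blk 6, set 2) → VC-HIT  vc=[10, 16, 14]

MISSES = 5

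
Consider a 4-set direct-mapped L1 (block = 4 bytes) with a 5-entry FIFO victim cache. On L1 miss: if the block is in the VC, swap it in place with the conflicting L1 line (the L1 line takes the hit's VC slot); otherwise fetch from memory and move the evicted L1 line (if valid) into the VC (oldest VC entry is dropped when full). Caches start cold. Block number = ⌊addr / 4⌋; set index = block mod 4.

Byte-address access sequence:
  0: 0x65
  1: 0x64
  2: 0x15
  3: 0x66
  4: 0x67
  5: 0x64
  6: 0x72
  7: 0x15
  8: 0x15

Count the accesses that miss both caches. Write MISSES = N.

#0 0x65→b25/s1 MISS; vc=[]
#1 0x64→b25/s1 L1-HIT; vc=[]
#2 0x15→b5/s1 MISS; vc=[25]
#3 0x66→b25/s1 VC-HIT; vc=[5]
#4 0x67→b25/s1 L1-HIT; vc=[5]
#5 0x64→b25/s1 L1-HIT; vc=[5]
#6 0x72→b28/s0 MISS; vc=[5]
#7 0x15→b5/s1 VC-HIT; vc=[25]
#8 0x15→b5/s1 L1-HIT; vc=[25]

MISSES = 3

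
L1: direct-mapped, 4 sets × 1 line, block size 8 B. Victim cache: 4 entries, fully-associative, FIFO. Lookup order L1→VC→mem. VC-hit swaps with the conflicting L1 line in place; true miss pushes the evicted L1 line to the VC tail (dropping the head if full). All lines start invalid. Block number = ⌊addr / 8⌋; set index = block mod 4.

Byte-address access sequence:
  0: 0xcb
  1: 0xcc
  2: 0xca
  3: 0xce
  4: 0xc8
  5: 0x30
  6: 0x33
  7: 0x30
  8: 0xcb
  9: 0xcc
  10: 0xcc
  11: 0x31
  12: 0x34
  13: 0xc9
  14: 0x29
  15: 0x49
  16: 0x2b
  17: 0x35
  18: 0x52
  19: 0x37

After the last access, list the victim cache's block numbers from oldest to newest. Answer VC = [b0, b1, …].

VC = [25, 9, 10]

#0 0xcb→b25/s1 MISS; vc=[]
#1 0xcc→b25/s1 L1-HIT; vc=[]
#2 0xca→b25/s1 L1-HIT; vc=[]
#3 0xce→b25/s1 L1-HIT; vc=[]
#4 0xc8→b25/s1 L1-HIT; vc=[]
#5 0x30→b6/s2 MISS; vc=[]
#6 0x33→b6/s2 L1-HIT; vc=[]
#7 0x30→b6/s2 L1-HIT; vc=[]
#8 0xcb→b25/s1 L1-HIT; vc=[]
#9 0xcc→b25/s1 L1-HIT; vc=[]
#10 0xcc→b25/s1 L1-HIT; vc=[]
#11 0x31→b6/s2 L1-HIT; vc=[]
#12 0x34→b6/s2 L1-HIT; vc=[]
#13 0xc9→b25/s1 L1-HIT; vc=[]
#14 0x29→b5/s1 MISS; vc=[25]
#15 0x49→b9/s1 MISS; vc=[25,5]
#16 0x2b→b5/s1 VC-HIT; vc=[25,9]
#17 0x35→b6/s2 L1-HIT; vc=[25,9]
#18 0x52→b10/s2 MISS; vc=[25,9,6]
#19 0x37→b6/s2 VC-HIT; vc=[25,9,10]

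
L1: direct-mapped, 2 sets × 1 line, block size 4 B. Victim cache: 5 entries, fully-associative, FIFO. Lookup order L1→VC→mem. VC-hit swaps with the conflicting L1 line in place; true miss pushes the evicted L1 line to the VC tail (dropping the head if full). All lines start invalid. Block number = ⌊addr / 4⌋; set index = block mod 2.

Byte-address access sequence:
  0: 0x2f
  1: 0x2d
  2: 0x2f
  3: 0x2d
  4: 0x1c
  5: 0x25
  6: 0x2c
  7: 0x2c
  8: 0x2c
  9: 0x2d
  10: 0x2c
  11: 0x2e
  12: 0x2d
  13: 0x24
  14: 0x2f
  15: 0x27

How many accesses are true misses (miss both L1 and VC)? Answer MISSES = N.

0: 0x2f (blk 11, set 1) → MISS  vc=[]
1: 0x2d (blk 11, set 1) → L1-HIT  vc=[]
2: 0x2f (blk 11, set 1) → L1-HIT  vc=[]
3: 0x2d (blk 11, set 1) → L1-HIT  vc=[]
4: 0x1c (blk 7, set 1) → MISS  vc=[11]
5: 0x25 (blk 9, set 1) → MISS  vc=[11, 7]
6: 0x2c (blk 11, set 1) → VC-HIT  vc=[9, 7]
7: 0x2c (blk 11, set 1) → L1-HIT  vc=[9, 7]
8: 0x2c (blk 11, set 1) → L1-HIT  vc=[9, 7]
9: 0x2d (blk 11, set 1) → L1-HIT  vc=[9, 7]
10: 0x2c (blk 11, set 1) → L1-HIT  vc=[9, 7]
11: 0x2e (blk 11, set 1) → L1-HIT  vc=[9, 7]
12: 0x2d (blk 11, set 1) → L1-HIT  vc=[9, 7]
13: 0x24 (blk 9, set 1) → VC-HIT  vc=[11, 7]
14: 0x2f (blk 11, set 1) → VC-HIT  vc=[9, 7]
15: 0x27 (blk 9, set 1) → VC-HIT  vc=[11, 7]

MISSES = 3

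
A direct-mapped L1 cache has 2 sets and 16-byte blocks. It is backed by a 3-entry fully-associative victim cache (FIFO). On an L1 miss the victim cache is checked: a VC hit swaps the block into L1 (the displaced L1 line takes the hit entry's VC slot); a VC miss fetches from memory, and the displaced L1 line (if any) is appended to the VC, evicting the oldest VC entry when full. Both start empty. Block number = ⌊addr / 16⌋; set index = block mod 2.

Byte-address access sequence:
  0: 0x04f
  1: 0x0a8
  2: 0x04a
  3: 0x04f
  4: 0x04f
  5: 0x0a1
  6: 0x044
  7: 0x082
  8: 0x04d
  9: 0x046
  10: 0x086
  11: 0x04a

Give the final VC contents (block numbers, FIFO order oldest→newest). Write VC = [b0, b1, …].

VC = [10, 8]

0: 0x4f (blk 4, set 0) → MISS  vc=[]
1: 0xa8 (blk 10, set 0) → MISS  vc=[4]
2: 0x4a (blk 4, set 0) → VC-HIT  vc=[10]
3: 0x4f (blk 4, set 0) → L1-HIT  vc=[10]
4: 0x4f (blk 4, set 0) → L1-HIT  vc=[10]
5: 0xa1 (blk 10, set 0) → VC-HIT  vc=[4]
6: 0x44 (blk 4, set 0) → VC-HIT  vc=[10]
7: 0x82 (blk 8, set 0) → MISS  vc=[10, 4]
8: 0x4d (blk 4, set 0) → VC-HIT  vc=[10, 8]
9: 0x46 (blk 4, set 0) → L1-HIT  vc=[10, 8]
10: 0x86 (blk 8, set 0) → VC-HIT  vc=[10, 4]
11: 0x4a (blk 4, set 0) → VC-HIT  vc=[10, 8]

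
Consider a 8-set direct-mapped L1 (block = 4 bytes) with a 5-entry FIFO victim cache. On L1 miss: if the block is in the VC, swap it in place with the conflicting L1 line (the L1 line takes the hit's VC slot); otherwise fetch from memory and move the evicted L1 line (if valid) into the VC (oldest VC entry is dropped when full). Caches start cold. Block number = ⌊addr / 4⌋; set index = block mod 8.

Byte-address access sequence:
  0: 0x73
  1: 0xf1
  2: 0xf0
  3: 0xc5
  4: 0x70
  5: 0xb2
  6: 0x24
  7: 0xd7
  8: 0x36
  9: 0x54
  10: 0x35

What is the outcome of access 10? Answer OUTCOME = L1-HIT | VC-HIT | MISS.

OUTCOME = VC-HIT

0: 0x73 (blk 28, set 4) → MISS  vc=[]
1: 0xf1 (blk 60, set 4) → MISS  vc=[28]
2: 0xf0 (blk 60, set 4) → L1-HIT  vc=[28]
3: 0xc5 (blk 49, set 1) → MISS  vc=[28]
4: 0x70 (blk 28, set 4) → VC-HIT  vc=[60]
5: 0xb2 (blk 44, set 4) → MISS  vc=[60, 28]
6: 0x24 (blk 9, set 1) → MISS  vc=[60, 28, 49]
7: 0xd7 (blk 53, set 5) → MISS  vc=[60, 28, 49]
8: 0x36 (blk 13, set 5) → MISS  vc=[60, 28, 49, 53]
9: 0x54 (blk 21, set 5) → MISS  vc=[60, 28, 49, 53, 13]
10: 0x35 (blk 13, set 5) → VC-HIT  vc=[60, 28, 49, 53, 21]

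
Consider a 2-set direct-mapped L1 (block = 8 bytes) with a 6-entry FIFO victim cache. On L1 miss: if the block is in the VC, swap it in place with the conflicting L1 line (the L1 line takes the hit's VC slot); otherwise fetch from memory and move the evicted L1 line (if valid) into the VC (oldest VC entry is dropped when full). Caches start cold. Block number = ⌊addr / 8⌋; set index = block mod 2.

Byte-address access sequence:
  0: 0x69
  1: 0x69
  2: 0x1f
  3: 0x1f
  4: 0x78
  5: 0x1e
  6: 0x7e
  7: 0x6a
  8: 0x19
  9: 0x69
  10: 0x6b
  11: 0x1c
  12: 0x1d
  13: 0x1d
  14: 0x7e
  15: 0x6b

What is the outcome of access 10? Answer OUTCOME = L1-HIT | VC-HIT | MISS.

OUTCOME = L1-HIT

0: 0x69 (blk 13, set 1) → MISS  vc=[]
1: 0x69 (blk 13, set 1) → L1-HIT  vc=[]
2: 0x1f (blk 3, set 1) → MISS  vc=[13]
3: 0x1f (blk 3, set 1) → L1-HIT  vc=[13]
4: 0x78 (blk 15, set 1) → MISS  vc=[13, 3]
5: 0x1e (blk 3, set 1) → VC-HIT  vc=[13, 15]
6: 0x7e (blk 15, set 1) → VC-HIT  vc=[13, 3]
7: 0x6a (blk 13, set 1) → VC-HIT  vc=[15, 3]
8: 0x19 (blk 3, set 1) → VC-HIT  vc=[15, 13]
9: 0x69 (blk 13, set 1) → VC-HIT  vc=[15, 3]
10: 0x6b (blk 13, set 1) → L1-HIT  vc=[15, 3]
11: 0x1c (blk 3, set 1) → VC-HIT  vc=[15, 13]
12: 0x1d (blk 3, set 1) → L1-HIT  vc=[15, 13]
13: 0x1d (blk 3, set 1) → L1-HIT  vc=[15, 13]
14: 0x7e (blk 15, set 1) → VC-HIT  vc=[3, 13]
15: 0x6b (blk 13, set 1) → VC-HIT  vc=[3, 15]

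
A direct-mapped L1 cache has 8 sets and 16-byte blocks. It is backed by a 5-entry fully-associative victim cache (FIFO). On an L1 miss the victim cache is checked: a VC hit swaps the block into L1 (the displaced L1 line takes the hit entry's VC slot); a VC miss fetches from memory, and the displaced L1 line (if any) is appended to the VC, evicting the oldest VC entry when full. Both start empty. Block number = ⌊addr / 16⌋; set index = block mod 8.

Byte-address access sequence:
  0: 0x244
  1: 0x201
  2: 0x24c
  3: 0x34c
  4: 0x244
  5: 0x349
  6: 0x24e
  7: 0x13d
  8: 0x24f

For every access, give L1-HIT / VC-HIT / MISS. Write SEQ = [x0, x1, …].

  [0] addr=0x244 blk=36 s=4: MISS | VC []
  [1] addr=0x201 blk=32 s=0: MISS | VC []
  [2] addr=0x24c blk=36 s=4: L1-HIT | VC []
  [3] addr=0x34c blk=52 s=4: MISS | VC [36]
  [4] addr=0x244 blk=36 s=4: VC-HIT | VC [52]
  [5] addr=0x349 blk=52 s=4: VC-HIT | VC [36]
  [6] addr=0x24e blk=36 s=4: VC-HIT | VC [52]
  [7] addr=0x13d blk=19 s=3: MISS | VC [52]
  [8] addr=0x24f blk=36 s=4: L1-HIT | VC [52]

SEQ = [MISS, MISS, L1-HIT, MISS, VC-HIT, VC-HIT, VC-HIT, MISS, L1-HIT]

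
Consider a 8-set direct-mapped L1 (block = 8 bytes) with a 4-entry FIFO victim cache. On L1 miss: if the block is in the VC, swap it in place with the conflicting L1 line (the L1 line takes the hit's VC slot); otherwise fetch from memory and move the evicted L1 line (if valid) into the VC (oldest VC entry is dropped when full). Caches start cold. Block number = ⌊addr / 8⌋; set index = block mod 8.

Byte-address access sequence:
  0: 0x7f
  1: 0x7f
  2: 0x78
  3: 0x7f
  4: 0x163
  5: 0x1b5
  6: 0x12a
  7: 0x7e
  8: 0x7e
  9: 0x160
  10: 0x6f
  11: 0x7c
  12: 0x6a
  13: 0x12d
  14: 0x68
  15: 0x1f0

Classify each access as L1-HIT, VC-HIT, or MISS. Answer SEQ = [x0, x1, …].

#0 0x7f→b15/s7 MISS; vc=[]
#1 0x7f→b15/s7 L1-HIT; vc=[]
#2 0x78→b15/s7 L1-HIT; vc=[]
#3 0x7f→b15/s7 L1-HIT; vc=[]
#4 0x163→b44/s4 MISS; vc=[]
#5 0x1b5→b54/s6 MISS; vc=[]
#6 0x12a→b37/s5 MISS; vc=[]
#7 0x7e→b15/s7 L1-HIT; vc=[]
#8 0x7e→b15/s7 L1-HIT; vc=[]
#9 0x160→b44/s4 L1-HIT; vc=[]
#10 0x6f→b13/s5 MISS; vc=[37]
#11 0x7c→b15/s7 L1-HIT; vc=[37]
#12 0x6a→b13/s5 L1-HIT; vc=[37]
#13 0x12d→b37/s5 VC-HIT; vc=[13]
#14 0x68→b13/s5 VC-HIT; vc=[37]
#15 0x1f0→b62/s6 MISS; vc=[37,54]

SEQ = [MISS, L1-HIT, L1-HIT, L1-HIT, MISS, MISS, MISS, L1-HIT, L1-HIT, L1-HIT, MISS, L1-HIT, L1-HIT, VC-HIT, VC-HIT, MISS]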